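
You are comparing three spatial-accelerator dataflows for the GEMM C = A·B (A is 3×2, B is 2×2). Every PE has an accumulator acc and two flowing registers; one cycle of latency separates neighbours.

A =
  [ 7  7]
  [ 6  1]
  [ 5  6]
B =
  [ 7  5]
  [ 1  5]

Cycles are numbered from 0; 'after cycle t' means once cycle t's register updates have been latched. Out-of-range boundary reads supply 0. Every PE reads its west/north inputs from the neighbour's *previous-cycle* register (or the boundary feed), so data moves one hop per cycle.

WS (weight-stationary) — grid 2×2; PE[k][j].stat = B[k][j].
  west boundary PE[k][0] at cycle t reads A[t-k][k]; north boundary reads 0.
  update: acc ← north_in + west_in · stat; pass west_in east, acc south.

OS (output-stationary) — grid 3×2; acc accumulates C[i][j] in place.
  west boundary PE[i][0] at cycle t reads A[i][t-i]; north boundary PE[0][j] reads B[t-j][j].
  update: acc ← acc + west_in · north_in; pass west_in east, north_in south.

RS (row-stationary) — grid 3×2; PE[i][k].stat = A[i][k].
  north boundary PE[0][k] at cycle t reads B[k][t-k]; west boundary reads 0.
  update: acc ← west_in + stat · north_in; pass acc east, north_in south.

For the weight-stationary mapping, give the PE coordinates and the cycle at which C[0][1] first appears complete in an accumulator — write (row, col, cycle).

Under WS, C[0][1] lands at PE[1][1]:
  0: (1,1).acc=0  regs=<0,0>
  1: (1,1).acc=0  regs=<0,0>
  2: (1,1).acc=70  regs=<7,70>

(row, col, cycle) = (1, 1, 2)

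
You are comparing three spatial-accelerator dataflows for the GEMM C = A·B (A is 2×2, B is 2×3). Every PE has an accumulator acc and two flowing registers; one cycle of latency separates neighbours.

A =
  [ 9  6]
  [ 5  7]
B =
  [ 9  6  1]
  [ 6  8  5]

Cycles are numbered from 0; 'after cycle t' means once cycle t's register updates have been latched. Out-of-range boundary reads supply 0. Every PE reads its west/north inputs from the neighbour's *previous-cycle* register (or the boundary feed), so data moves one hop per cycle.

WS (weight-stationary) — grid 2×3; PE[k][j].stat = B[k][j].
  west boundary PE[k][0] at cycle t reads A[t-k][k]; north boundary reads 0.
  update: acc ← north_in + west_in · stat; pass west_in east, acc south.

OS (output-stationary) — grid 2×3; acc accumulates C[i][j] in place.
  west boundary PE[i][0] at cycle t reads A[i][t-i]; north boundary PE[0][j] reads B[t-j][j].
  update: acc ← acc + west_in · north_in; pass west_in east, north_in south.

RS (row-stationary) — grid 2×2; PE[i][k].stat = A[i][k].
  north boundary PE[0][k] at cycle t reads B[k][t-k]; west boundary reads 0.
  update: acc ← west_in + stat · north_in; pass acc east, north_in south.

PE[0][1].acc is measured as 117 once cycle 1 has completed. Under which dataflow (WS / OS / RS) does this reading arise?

WS (2×3 grid), PE[0][1]:
  cycle 0: PE[0][1] → acc 0, east 0, south 0
  cycle 1: PE[0][1] → acc 54, east 9, south 54
OS (2×3 grid), PE[0][1]:
  cycle 0: PE[0][1] → acc 0, east 0, south 0
  cycle 1: PE[0][1] → acc 54, east 9, south 6
RS (2×2 grid), PE[0][1]:
  cycle 0: PE[0][1] → acc 0, east 0, south 0
  cycle 1: PE[0][1] → acc 117, east 117, south 6

dataflow = RS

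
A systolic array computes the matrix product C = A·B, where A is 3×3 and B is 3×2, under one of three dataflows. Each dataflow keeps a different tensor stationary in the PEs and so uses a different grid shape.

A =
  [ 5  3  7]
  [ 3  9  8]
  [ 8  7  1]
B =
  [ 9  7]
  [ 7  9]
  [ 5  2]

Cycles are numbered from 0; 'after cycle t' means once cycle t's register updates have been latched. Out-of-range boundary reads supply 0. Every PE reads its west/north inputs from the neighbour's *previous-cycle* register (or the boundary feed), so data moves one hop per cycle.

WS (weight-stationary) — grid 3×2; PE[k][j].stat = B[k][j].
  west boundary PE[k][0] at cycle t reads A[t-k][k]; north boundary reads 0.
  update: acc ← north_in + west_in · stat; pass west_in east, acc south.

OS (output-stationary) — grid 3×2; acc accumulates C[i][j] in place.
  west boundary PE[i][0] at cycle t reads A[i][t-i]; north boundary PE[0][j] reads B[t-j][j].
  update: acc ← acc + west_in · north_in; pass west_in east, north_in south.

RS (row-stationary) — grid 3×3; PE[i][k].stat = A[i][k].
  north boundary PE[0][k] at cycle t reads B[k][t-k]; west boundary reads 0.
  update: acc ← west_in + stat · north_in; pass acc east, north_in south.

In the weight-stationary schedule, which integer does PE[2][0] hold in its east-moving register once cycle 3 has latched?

register = 8

WS on a 3×2 grid — tracing PE[2][0] and its feeders:
  c0 r1c0: 0 / 0 / 0
  c0 r2c0: 0 / 0 / 0
  c1 r1c0: 66 / 3 / 66
  c1 r2c0: 0 / 0 / 0
  c2 r1c0: 90 / 9 / 90
  c2 r2c0: 101 / 7 / 101
  c3 r1c0: 121 / 7 / 121
  c3 r2c0: 130 / 8 / 130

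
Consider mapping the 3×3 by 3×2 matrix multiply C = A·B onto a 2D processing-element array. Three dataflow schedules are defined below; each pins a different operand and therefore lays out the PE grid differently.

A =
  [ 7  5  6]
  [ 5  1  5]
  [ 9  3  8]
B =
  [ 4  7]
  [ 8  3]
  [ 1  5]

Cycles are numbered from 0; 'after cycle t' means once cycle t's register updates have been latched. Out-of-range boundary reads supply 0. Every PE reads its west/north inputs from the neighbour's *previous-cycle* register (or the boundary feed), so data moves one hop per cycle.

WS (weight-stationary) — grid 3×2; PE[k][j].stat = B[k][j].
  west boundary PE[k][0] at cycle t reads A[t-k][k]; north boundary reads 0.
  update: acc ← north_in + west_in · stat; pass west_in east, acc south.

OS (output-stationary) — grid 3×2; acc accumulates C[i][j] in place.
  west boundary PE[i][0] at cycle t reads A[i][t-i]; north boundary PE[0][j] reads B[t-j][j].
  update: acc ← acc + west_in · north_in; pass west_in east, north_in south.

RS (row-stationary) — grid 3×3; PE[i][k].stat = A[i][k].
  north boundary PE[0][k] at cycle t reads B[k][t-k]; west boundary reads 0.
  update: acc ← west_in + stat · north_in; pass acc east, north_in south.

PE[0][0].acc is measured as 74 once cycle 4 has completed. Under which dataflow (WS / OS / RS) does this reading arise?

dataflow = OS

Under WS (3×2), PE[0][0]:
  [0] (0,0) acc=28 (h:7 v:28)
  [1] (0,0) acc=20 (h:5 v:20)
  [2] (0,0) acc=36 (h:9 v:36)
  [3] (0,0) acc=0 (h:0 v:0)
  [4] (0,0) acc=0 (h:0 v:0)
Under OS (3×2), PE[0][0]:
  [0] (0,0) acc=28 (h:7 v:4)
  [1] (0,0) acc=68 (h:5 v:8)
  [2] (0,0) acc=74 (h:6 v:1)
  [3] (0,0) acc=74 (h:0 v:0)
  [4] (0,0) acc=74 (h:0 v:0)
Under RS (3×3), PE[0][0]:
  [0] (0,0) acc=28 (h:28 v:4)
  [1] (0,0) acc=49 (h:49 v:7)
  [2] (0,0) acc=0 (h:0 v:0)
  [3] (0,0) acc=0 (h:0 v:0)
  [4] (0,0) acc=0 (h:0 v:0)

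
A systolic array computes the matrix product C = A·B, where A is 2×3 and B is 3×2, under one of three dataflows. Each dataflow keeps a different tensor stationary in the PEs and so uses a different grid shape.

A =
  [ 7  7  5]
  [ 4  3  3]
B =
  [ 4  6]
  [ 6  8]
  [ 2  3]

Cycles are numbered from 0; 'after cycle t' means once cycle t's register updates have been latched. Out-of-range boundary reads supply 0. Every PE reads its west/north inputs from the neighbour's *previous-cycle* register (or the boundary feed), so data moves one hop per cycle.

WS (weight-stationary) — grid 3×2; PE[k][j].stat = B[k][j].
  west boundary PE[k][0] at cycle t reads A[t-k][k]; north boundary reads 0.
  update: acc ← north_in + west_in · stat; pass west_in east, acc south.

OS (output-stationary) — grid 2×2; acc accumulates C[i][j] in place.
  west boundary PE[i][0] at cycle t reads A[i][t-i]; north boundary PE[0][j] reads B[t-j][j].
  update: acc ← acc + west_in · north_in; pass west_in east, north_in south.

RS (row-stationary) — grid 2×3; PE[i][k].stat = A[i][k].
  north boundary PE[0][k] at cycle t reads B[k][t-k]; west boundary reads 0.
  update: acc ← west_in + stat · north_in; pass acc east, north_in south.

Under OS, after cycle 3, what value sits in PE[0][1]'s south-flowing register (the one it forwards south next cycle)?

Tracing OS — 2×2 array, target PE[0][1]:
  after 0 — PE[0][0] acc=28, pass-E 7, pass-S 4
  after 0 — PE[0][1] acc=0, pass-E 0, pass-S 0
  after 1 — PE[0][0] acc=70, pass-E 7, pass-S 6
  after 1 — PE[0][1] acc=42, pass-E 7, pass-S 6
  after 2 — PE[0][0] acc=80, pass-E 5, pass-S 2
  after 2 — PE[0][1] acc=98, pass-E 7, pass-S 8
  after 3 — PE[0][0] acc=80, pass-E 0, pass-S 0
  after 3 — PE[0][1] acc=113, pass-E 5, pass-S 3

register = 3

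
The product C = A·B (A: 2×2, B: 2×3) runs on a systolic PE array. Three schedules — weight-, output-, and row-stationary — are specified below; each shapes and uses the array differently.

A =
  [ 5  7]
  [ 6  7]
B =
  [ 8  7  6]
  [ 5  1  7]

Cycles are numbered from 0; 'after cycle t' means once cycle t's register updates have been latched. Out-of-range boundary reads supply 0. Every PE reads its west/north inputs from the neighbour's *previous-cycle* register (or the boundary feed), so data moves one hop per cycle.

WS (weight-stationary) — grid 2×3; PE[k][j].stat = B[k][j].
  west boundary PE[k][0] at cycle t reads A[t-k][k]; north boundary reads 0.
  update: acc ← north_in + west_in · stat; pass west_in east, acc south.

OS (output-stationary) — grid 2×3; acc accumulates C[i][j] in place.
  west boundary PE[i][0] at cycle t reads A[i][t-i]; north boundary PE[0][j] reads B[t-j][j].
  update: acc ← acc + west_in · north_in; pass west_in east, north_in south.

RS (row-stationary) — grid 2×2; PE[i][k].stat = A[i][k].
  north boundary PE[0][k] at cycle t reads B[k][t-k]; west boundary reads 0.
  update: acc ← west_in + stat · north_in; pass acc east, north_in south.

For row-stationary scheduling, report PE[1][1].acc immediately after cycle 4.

Tracing RS — 2×2 array, target PE[1][1]:
  c0 r0c1: 0 / 0 / 0
  c0 r1c0: 0 / 0 / 0
  c0 r1c1: 0 / 0 / 0
  c1 r0c1: 75 / 75 / 5
  c1 r1c0: 48 / 48 / 8
  c1 r1c1: 0 / 0 / 0
  c2 r0c1: 42 / 42 / 1
  c2 r1c0: 42 / 42 / 7
  c2 r1c1: 83 / 83 / 5
  c3 r0c1: 79 / 79 / 7
  c3 r1c0: 36 / 36 / 6
  c3 r1c1: 49 / 49 / 1
  c4 r0c1: 0 / 0 / 0
  c4 r1c0: 0 / 0 / 0
  c4 r1c1: 85 / 85 / 7

PE[1][1].acc = 85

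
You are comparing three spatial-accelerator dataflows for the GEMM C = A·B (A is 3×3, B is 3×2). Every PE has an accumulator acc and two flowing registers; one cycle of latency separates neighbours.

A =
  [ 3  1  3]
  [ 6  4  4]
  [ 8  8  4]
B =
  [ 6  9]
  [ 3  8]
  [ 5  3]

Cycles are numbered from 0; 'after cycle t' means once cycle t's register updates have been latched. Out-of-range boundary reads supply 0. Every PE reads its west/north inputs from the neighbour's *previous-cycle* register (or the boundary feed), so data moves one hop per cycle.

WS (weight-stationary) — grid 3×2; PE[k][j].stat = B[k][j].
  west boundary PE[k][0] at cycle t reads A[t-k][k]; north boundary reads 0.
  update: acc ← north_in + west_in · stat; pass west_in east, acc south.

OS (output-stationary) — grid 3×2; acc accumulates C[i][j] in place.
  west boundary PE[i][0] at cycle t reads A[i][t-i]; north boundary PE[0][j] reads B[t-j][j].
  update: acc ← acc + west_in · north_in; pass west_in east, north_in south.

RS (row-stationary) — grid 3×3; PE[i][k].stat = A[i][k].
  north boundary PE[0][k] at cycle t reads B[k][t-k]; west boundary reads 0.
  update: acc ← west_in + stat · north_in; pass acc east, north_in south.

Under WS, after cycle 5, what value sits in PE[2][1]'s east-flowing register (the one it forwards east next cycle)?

register = 4

Tracing WS — 3×2 array, target PE[2][1]:
  0: (1,1).acc=0  regs=<0,0>
  0: (2,0).acc=0  regs=<0,0>
  0: (2,1).acc=0  regs=<0,0>
  1: (1,1).acc=0  regs=<0,0>
  1: (2,0).acc=0  regs=<0,0>
  1: (2,1).acc=0  regs=<0,0>
  2: (1,1).acc=35  regs=<1,35>
  2: (2,0).acc=36  regs=<3,36>
  2: (2,1).acc=0  regs=<0,0>
  3: (1,1).acc=86  regs=<4,86>
  3: (2,0).acc=68  regs=<4,68>
  3: (2,1).acc=44  regs=<3,44>
  4: (1,1).acc=136  regs=<8,136>
  4: (2,0).acc=92  regs=<4,92>
  4: (2,1).acc=98  regs=<4,98>
  5: (1,1).acc=0  regs=<0,0>
  5: (2,0).acc=0  regs=<0,0>
  5: (2,1).acc=148  regs=<4,148>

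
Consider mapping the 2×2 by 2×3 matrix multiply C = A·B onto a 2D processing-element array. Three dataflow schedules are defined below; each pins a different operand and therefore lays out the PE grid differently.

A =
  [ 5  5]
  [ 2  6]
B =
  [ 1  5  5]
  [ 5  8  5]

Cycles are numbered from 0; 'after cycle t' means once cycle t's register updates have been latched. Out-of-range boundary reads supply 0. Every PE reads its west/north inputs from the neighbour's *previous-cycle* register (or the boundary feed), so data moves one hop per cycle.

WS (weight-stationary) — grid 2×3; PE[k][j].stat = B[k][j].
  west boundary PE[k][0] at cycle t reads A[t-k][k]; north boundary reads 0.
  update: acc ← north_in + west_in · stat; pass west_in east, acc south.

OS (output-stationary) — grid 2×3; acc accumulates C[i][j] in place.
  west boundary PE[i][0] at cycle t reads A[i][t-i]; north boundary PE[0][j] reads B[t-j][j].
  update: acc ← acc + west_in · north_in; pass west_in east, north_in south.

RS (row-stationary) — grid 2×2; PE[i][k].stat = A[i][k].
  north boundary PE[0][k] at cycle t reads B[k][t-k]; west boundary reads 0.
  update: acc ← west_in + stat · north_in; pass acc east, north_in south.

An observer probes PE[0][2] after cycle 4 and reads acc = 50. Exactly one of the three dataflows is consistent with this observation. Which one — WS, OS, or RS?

WS [2×3] PE[0][2] across cycles:
  step 0 · PE0,2: acc=0; fwd→0 fwd↓0
  step 1 · PE0,2: acc=0; fwd→0 fwd↓0
  step 2 · PE0,2: acc=25; fwd→5 fwd↓25
  step 3 · PE0,2: acc=10; fwd→2 fwd↓10
  step 4 · PE0,2: acc=0; fwd→0 fwd↓0
OS [2×3] PE[0][2] across cycles:
  step 0 · PE0,2: acc=0; fwd→0 fwd↓0
  step 1 · PE0,2: acc=0; fwd→0 fwd↓0
  step 2 · PE0,2: acc=25; fwd→5 fwd↓5
  step 3 · PE0,2: acc=50; fwd→5 fwd↓5
  step 4 · PE0,2: acc=50; fwd→0 fwd↓0
RS (2×2): PE[0][2] does not exist.

dataflow = OS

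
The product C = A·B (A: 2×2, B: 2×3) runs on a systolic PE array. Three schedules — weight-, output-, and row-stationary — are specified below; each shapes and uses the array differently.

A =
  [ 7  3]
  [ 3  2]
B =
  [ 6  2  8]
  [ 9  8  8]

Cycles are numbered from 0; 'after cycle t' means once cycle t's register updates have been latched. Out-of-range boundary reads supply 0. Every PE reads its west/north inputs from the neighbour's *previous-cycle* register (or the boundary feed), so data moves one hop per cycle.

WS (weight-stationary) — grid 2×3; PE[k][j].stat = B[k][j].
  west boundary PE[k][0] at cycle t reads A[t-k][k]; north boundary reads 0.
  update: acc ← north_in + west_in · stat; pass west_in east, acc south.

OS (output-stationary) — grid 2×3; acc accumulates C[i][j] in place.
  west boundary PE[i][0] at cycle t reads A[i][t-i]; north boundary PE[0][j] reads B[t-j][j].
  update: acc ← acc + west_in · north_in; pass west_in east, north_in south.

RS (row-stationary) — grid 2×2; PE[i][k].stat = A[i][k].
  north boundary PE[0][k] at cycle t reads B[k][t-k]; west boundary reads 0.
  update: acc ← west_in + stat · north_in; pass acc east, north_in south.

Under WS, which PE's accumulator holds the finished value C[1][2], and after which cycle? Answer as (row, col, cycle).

WS — PE[1][2] is where C[1][2] collects:
  [0] (1,2) acc=0 (h:0 v:0)
  [1] (1,2) acc=0 (h:0 v:0)
  [2] (1,2) acc=0 (h:0 v:0)
  [3] (1,2) acc=80 (h:3 v:80)
  [4] (1,2) acc=40 (h:2 v:40)

(row, col, cycle) = (1, 2, 4)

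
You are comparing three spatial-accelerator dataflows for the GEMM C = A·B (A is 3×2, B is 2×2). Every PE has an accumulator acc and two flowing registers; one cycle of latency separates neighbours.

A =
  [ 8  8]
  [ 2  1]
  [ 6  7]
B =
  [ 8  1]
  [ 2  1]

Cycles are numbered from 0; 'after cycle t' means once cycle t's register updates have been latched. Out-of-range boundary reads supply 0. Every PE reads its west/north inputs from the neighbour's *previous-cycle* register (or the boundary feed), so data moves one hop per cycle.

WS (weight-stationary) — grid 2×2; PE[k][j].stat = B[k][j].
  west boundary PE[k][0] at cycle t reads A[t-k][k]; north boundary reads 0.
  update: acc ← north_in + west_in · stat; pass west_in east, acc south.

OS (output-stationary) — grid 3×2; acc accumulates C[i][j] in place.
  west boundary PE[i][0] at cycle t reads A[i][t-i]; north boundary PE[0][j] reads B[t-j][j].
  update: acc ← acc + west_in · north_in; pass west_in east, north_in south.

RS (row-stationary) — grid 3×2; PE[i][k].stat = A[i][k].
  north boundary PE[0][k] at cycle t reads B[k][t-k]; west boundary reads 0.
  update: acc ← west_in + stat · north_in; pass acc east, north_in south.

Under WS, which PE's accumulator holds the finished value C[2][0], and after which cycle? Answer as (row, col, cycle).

(row, col, cycle) = (1, 0, 3)

WS — PE[1][0] is where C[2][0] collects:
  [0] (1,0) acc=0 (h:0 v:0)
  [1] (1,0) acc=80 (h:8 v:80)
  [2] (1,0) acc=18 (h:1 v:18)
  [3] (1,0) acc=62 (h:7 v:62)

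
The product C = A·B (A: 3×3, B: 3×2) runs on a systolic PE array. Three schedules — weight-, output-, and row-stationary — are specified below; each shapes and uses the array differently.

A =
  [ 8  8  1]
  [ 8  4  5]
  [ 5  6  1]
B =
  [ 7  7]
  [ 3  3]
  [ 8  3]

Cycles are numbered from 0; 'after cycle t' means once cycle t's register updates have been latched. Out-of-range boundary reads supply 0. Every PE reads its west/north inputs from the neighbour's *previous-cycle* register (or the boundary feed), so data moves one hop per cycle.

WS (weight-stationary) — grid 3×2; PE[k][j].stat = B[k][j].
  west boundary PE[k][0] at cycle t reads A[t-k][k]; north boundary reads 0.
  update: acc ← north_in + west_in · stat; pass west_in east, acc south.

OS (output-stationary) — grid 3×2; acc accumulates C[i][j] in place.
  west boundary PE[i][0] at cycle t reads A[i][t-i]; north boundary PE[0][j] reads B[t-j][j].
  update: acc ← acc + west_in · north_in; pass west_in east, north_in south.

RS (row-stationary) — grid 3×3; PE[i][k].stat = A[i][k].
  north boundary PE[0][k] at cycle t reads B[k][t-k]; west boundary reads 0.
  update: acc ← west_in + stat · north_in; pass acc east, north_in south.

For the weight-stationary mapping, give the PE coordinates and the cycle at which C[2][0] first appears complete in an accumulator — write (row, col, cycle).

WS — PE[2][0] is where C[2][0] collects:
  [0] (2,0) acc=0 (h:0 v:0)
  [1] (2,0) acc=0 (h:0 v:0)
  [2] (2,0) acc=88 (h:1 v:88)
  [3] (2,0) acc=108 (h:5 v:108)
  [4] (2,0) acc=61 (h:1 v:61)

(row, col, cycle) = (2, 0, 4)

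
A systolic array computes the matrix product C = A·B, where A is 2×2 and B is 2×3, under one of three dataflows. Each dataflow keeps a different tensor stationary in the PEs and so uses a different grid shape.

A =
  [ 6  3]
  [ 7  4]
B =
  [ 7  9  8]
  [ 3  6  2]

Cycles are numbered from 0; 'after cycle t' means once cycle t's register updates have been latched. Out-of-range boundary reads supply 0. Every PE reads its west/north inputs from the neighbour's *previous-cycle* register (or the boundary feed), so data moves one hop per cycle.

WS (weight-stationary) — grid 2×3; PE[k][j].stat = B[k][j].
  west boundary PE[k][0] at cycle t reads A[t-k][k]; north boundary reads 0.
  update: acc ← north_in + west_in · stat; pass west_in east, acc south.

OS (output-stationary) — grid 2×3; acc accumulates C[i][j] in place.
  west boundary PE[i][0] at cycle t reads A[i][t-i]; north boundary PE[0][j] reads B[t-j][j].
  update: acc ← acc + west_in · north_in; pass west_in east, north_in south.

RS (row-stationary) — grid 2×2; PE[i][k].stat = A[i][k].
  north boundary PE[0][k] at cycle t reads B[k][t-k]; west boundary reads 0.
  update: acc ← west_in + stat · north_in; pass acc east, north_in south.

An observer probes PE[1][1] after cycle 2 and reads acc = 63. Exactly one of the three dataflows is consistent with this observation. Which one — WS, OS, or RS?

— WS: 2×3; PE[1][1] trace:
  @0  [1,1]  acc 0  |  →0  ↓0
  @1  [1,1]  acc 0  |  →0  ↓0
  @2  [1,1]  acc 72  |  →3  ↓72
— OS: 2×3; PE[1][1] trace:
  @0  [1,1]  acc 0  |  →0  ↓0
  @1  [1,1]  acc 0  |  →0  ↓0
  @2  [1,1]  acc 63  |  →7  ↓9
— RS: 2×2; PE[1][1] trace:
  @0  [1,1]  acc 0  |  →0  ↓0
  @1  [1,1]  acc 0  |  →0  ↓0
  @2  [1,1]  acc 61  |  →61  ↓3

dataflow = OS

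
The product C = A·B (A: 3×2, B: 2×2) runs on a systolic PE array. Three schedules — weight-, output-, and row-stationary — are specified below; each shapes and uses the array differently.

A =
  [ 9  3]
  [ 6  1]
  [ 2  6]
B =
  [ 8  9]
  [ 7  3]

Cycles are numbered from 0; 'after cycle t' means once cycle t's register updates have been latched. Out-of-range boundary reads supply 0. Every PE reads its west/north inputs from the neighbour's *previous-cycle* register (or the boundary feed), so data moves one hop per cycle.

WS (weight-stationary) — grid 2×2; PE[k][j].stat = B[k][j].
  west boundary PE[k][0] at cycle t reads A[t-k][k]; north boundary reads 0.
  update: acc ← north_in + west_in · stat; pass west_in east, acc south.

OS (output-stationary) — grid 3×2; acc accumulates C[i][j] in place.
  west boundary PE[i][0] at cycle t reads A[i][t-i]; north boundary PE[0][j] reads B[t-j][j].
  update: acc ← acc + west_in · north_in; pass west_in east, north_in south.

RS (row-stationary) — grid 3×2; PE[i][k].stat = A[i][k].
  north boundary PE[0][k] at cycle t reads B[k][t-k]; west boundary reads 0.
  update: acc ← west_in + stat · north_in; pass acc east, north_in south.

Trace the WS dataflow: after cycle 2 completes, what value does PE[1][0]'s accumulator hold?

PE[1][0].acc = 55

WS on a 2×2 grid — tracing PE[1][0] and its feeders:
  c0 r0c0: 72 / 9 / 72
  c0 r1c0: 0 / 0 / 0
  c1 r0c0: 48 / 6 / 48
  c1 r1c0: 93 / 3 / 93
  c2 r0c0: 16 / 2 / 16
  c2 r1c0: 55 / 1 / 55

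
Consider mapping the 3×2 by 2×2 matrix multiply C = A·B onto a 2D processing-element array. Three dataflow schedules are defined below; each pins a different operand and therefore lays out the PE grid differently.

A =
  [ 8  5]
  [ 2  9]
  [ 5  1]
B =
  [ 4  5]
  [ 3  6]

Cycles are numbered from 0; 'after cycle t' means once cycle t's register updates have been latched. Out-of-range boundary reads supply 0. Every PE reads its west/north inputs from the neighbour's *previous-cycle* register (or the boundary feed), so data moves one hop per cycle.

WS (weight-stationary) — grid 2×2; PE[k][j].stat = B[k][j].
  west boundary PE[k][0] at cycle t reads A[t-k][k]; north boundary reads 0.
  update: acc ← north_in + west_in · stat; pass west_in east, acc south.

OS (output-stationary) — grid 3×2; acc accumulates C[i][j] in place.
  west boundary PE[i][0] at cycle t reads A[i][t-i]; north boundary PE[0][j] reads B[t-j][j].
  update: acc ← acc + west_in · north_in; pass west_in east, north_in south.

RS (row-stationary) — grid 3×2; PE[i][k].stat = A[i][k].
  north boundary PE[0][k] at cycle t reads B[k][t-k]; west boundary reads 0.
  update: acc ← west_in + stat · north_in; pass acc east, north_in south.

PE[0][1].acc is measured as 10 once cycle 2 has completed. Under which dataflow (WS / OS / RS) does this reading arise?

dataflow = WS

Under WS (2×2), PE[0][1]:
  c0 r0c1: 0 / 0 / 0
  c1 r0c1: 40 / 8 / 40
  c2 r0c1: 10 / 2 / 10
Under OS (3×2), PE[0][1]:
  c0 r0c1: 0 / 0 / 0
  c1 r0c1: 40 / 8 / 5
  c2 r0c1: 70 / 5 / 6
Under RS (3×2), PE[0][1]:
  c0 r0c1: 0 / 0 / 0
  c1 r0c1: 47 / 47 / 3
  c2 r0c1: 70 / 70 / 6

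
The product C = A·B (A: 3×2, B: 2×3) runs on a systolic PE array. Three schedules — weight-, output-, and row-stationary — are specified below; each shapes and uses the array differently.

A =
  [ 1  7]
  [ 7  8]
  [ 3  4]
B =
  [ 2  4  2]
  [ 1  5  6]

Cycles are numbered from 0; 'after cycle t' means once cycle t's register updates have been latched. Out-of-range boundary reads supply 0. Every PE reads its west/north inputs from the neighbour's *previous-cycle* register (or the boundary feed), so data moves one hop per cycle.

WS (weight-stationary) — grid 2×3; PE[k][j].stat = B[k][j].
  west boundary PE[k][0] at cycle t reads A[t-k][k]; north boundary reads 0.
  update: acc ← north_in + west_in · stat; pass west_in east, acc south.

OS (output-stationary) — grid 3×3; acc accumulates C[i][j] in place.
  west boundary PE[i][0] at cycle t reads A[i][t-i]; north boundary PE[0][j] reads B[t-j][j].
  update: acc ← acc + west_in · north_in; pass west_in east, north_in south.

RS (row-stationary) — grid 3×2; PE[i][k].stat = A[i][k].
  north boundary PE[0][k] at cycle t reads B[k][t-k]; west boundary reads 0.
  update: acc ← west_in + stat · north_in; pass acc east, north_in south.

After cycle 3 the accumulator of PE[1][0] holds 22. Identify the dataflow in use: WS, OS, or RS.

dataflow = OS

WS (2×3 grid), PE[1][0]:
  c0 r1c0: 0 / 0 / 0
  c1 r1c0: 9 / 7 / 9
  c2 r1c0: 22 / 8 / 22
  c3 r1c0: 10 / 4 / 10
OS (3×3 grid), PE[1][0]:
  c0 r1c0: 0 / 0 / 0
  c1 r1c0: 14 / 7 / 2
  c2 r1c0: 22 / 8 / 1
  c3 r1c0: 22 / 0 / 0
RS (3×2 grid), PE[1][0]:
  c0 r1c0: 0 / 0 / 0
  c1 r1c0: 14 / 14 / 2
  c2 r1c0: 28 / 28 / 4
  c3 r1c0: 14 / 14 / 2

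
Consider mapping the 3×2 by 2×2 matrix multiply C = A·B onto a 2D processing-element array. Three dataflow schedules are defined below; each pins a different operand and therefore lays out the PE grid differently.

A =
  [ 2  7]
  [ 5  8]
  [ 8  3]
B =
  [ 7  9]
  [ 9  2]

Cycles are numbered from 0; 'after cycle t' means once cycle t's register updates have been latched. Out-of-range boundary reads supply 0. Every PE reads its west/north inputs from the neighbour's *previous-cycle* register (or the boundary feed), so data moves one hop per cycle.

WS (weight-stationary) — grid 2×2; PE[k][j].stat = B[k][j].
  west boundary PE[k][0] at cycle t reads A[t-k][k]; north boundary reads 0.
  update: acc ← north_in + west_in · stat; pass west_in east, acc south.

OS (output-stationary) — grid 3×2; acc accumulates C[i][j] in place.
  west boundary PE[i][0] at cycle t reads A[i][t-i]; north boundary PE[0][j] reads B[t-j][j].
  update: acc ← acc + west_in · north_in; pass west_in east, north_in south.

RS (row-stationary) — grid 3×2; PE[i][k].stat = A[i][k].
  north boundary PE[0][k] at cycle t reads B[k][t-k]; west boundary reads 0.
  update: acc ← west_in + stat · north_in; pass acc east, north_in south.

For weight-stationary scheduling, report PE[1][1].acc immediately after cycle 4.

WS 2×2: PE[1][1] cycle-by-cycle (with neighbour feeds):
  t=0 PE[0][1]: acc=0 h=0 v=0
  t=0 PE[1][0]: acc=0 h=0 v=0
  t=0 PE[1][1]: acc=0 h=0 v=0
  t=1 PE[0][1]: acc=18 h=2 v=18
  t=1 PE[1][0]: acc=77 h=7 v=77
  t=1 PE[1][1]: acc=0 h=0 v=0
  t=2 PE[0][1]: acc=45 h=5 v=45
  t=2 PE[1][0]: acc=107 h=8 v=107
  t=2 PE[1][1]: acc=32 h=7 v=32
  t=3 PE[0][1]: acc=72 h=8 v=72
  t=3 PE[1][0]: acc=83 h=3 v=83
  t=3 PE[1][1]: acc=61 h=8 v=61
  t=4 PE[0][1]: acc=0 h=0 v=0
  t=4 PE[1][0]: acc=0 h=0 v=0
  t=4 PE[1][1]: acc=78 h=3 v=78

PE[1][1].acc = 78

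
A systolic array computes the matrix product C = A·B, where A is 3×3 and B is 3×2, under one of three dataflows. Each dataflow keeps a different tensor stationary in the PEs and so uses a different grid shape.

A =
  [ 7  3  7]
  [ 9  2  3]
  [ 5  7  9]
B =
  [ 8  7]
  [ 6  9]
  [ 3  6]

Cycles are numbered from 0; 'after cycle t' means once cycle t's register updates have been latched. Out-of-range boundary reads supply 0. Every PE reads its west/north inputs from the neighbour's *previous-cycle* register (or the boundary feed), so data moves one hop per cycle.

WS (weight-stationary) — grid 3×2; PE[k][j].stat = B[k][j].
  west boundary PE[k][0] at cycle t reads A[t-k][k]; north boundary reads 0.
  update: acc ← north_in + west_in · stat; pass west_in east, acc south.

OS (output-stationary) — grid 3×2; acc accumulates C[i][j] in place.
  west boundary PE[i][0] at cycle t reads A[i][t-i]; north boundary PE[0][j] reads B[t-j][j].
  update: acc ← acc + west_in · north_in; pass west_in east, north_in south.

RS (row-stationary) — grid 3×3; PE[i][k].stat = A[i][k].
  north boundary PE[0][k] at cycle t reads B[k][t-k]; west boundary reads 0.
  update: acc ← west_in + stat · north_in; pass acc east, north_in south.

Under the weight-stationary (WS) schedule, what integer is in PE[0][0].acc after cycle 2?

PE[0][0].acc = 40

WS on a 3×2 grid — tracing PE[0][0] and its feeders:
  [0] (0,0) acc=56 (h:7 v:56)
  [1] (0,0) acc=72 (h:9 v:72)
  [2] (0,0) acc=40 (h:5 v:40)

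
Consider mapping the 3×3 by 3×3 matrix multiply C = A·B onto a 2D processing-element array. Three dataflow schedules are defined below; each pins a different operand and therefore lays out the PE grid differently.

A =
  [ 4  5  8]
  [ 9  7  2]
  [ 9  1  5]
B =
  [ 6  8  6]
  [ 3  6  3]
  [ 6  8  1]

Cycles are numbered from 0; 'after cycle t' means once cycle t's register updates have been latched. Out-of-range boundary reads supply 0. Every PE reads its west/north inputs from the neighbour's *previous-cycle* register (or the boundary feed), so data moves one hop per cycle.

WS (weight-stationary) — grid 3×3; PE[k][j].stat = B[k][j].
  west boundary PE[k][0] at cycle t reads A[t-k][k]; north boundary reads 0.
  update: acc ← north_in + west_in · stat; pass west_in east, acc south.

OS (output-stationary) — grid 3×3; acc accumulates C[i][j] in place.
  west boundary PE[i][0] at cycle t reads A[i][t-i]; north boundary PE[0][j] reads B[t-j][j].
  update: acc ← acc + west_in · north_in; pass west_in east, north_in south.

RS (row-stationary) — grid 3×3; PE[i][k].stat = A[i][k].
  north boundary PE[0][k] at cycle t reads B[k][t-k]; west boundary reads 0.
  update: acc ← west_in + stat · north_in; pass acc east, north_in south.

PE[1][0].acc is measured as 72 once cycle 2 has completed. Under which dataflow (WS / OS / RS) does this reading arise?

dataflow = RS

Under WS (3×3), PE[1][0]:
  0: (1,0).acc=0  regs=<0,0>
  1: (1,0).acc=39  regs=<5,39>
  2: (1,0).acc=75  regs=<7,75>
Under OS (3×3), PE[1][0]:
  0: (1,0).acc=0  regs=<0,0>
  1: (1,0).acc=54  regs=<9,6>
  2: (1,0).acc=75  regs=<7,3>
Under RS (3×3), PE[1][0]:
  0: (1,0).acc=0  regs=<0,0>
  1: (1,0).acc=54  regs=<54,6>
  2: (1,0).acc=72  regs=<72,8>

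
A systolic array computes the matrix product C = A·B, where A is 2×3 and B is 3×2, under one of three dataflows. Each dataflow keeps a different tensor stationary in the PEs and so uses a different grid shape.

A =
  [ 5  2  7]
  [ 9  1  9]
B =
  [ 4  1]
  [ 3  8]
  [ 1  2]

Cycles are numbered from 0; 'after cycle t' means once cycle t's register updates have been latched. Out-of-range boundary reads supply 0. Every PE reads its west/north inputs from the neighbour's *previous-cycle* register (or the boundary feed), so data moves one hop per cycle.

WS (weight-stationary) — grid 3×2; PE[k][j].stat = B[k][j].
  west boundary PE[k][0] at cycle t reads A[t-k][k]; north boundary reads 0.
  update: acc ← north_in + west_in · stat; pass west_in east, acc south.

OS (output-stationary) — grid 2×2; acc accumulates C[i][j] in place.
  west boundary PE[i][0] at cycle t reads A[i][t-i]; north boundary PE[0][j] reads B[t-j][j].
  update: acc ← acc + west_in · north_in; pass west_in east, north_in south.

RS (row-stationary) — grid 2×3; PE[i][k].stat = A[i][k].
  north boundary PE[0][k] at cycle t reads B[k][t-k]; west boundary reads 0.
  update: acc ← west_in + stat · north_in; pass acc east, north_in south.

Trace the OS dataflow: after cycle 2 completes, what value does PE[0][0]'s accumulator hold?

OS on a 2×2 grid — tracing PE[0][0] and its feeders:
  after 0 — PE[0][0] acc=20, pass-E 5, pass-S 4
  after 1 — PE[0][0] acc=26, pass-E 2, pass-S 3
  after 2 — PE[0][0] acc=33, pass-E 7, pass-S 1

PE[0][0].acc = 33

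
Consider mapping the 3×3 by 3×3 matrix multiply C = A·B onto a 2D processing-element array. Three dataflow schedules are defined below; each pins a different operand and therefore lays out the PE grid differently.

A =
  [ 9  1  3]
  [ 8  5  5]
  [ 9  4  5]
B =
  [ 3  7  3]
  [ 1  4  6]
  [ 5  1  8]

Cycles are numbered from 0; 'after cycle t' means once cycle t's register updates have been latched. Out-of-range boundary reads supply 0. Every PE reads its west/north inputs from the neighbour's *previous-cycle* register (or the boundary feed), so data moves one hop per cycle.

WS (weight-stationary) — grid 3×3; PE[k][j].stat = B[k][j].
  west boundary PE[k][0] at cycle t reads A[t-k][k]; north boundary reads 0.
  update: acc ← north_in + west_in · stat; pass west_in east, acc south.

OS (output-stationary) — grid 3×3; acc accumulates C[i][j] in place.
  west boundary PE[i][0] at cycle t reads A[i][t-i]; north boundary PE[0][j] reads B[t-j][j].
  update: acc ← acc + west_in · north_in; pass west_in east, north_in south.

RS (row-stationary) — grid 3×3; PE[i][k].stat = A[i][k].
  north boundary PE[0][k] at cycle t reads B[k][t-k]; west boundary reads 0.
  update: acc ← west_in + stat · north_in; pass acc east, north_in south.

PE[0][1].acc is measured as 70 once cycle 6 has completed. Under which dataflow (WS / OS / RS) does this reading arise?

Under WS (3×3), PE[0][1]:
  @0  [0,1]  acc 0  |  →0  ↓0
  @1  [0,1]  acc 63  |  →9  ↓63
  @2  [0,1]  acc 56  |  →8  ↓56
  @3  [0,1]  acc 63  |  →9  ↓63
  @4  [0,1]  acc 0  |  →0  ↓0
  @5  [0,1]  acc 0  |  →0  ↓0
  @6  [0,1]  acc 0  |  →0  ↓0
Under OS (3×3), PE[0][1]:
  @0  [0,1]  acc 0  |  →0  ↓0
  @1  [0,1]  acc 63  |  →9  ↓7
  @2  [0,1]  acc 67  |  →1  ↓4
  @3  [0,1]  acc 70  |  →3  ↓1
  @4  [0,1]  acc 70  |  →0  ↓0
  @5  [0,1]  acc 70  |  →0  ↓0
  @6  [0,1]  acc 70  |  →0  ↓0
Under RS (3×3), PE[0][1]:
  @0  [0,1]  acc 0  |  →0  ↓0
  @1  [0,1]  acc 28  |  →28  ↓1
  @2  [0,1]  acc 67  |  →67  ↓4
  @3  [0,1]  acc 33  |  →33  ↓6
  @4  [0,1]  acc 0  |  →0  ↓0
  @5  [0,1]  acc 0  |  →0  ↓0
  @6  [0,1]  acc 0  |  →0  ↓0

dataflow = OS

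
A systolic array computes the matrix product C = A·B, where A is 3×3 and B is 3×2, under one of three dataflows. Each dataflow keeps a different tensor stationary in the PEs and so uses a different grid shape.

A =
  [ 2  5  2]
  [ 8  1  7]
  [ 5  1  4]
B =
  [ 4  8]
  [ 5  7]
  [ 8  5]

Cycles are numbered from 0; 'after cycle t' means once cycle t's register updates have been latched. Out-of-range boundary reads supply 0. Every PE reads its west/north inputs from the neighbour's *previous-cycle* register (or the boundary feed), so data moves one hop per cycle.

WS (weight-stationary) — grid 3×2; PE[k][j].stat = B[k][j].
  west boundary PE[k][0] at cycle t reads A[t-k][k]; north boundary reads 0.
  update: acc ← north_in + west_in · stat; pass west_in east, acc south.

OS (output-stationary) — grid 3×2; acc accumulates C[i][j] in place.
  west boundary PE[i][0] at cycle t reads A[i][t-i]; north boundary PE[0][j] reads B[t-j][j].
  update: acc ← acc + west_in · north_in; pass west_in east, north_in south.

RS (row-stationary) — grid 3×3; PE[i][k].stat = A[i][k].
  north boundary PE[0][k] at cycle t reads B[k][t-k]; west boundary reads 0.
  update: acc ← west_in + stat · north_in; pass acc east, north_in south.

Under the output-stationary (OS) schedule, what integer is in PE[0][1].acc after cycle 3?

OS (3×2). Following PE[0][1] plus its west/north inputs:
  @0  [0,0]  acc 8  |  →2  ↓4
  @0  [0,1]  acc 0  |  →0  ↓0
  @1  [0,0]  acc 33  |  →5  ↓5
  @1  [0,1]  acc 16  |  →2  ↓8
  @2  [0,0]  acc 49  |  →2  ↓8
  @2  [0,1]  acc 51  |  →5  ↓7
  @3  [0,0]  acc 49  |  →0  ↓0
  @3  [0,1]  acc 61  |  →2  ↓5

PE[0][1].acc = 61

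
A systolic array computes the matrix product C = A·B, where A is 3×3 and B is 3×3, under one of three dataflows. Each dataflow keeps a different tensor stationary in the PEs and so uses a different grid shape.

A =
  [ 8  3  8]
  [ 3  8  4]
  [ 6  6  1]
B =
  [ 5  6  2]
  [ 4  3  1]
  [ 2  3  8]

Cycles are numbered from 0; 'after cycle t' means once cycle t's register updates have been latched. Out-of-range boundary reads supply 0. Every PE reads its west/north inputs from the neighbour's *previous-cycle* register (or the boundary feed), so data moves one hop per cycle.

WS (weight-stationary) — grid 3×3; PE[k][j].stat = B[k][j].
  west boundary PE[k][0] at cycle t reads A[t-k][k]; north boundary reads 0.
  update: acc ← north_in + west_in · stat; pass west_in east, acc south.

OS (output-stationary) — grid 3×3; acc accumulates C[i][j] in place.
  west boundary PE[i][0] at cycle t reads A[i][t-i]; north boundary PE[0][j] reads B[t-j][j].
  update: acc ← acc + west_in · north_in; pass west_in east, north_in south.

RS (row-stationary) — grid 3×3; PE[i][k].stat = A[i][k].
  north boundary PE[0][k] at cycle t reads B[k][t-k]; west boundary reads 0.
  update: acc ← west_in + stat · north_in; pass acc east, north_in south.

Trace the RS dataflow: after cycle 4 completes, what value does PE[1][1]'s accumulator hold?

PE[1][1].acc = 14

Tracing RS — 3×3 array, target PE[1][1]:
  c0 r0c1: 0 / 0 / 0
  c0 r1c0: 0 / 0 / 0
  c0 r1c1: 0 / 0 / 0
  c1 r0c1: 52 / 52 / 4
  c1 r1c0: 15 / 15 / 5
  c1 r1c1: 0 / 0 / 0
  c2 r0c1: 57 / 57 / 3
  c2 r1c0: 18 / 18 / 6
  c2 r1c1: 47 / 47 / 4
  c3 r0c1: 19 / 19 / 1
  c3 r1c0: 6 / 6 / 2
  c3 r1c1: 42 / 42 / 3
  c4 r0c1: 0 / 0 / 0
  c4 r1c0: 0 / 0 / 0
  c4 r1c1: 14 / 14 / 1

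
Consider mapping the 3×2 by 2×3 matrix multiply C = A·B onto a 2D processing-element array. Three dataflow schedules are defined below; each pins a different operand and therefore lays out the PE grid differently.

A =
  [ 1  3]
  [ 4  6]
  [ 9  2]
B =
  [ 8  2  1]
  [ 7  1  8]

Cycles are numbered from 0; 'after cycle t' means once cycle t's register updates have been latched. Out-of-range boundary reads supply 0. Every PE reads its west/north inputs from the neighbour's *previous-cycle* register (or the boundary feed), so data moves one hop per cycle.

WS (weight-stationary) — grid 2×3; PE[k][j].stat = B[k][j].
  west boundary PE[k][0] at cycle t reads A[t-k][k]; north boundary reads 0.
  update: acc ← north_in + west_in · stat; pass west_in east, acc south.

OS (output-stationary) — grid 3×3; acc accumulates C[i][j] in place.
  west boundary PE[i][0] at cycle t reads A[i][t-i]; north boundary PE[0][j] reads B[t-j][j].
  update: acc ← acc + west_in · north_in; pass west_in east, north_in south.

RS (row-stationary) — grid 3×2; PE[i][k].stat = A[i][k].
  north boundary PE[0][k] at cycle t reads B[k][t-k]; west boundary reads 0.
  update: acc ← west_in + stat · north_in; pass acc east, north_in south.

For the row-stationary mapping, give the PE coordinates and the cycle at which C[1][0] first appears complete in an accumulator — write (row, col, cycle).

RS: C[1][0] accumulates in PE[1][1]:
  c0 r1c1: 0 / 0 / 0
  c1 r1c1: 0 / 0 / 0
  c2 r1c1: 74 / 74 / 7

(row, col, cycle) = (1, 1, 2)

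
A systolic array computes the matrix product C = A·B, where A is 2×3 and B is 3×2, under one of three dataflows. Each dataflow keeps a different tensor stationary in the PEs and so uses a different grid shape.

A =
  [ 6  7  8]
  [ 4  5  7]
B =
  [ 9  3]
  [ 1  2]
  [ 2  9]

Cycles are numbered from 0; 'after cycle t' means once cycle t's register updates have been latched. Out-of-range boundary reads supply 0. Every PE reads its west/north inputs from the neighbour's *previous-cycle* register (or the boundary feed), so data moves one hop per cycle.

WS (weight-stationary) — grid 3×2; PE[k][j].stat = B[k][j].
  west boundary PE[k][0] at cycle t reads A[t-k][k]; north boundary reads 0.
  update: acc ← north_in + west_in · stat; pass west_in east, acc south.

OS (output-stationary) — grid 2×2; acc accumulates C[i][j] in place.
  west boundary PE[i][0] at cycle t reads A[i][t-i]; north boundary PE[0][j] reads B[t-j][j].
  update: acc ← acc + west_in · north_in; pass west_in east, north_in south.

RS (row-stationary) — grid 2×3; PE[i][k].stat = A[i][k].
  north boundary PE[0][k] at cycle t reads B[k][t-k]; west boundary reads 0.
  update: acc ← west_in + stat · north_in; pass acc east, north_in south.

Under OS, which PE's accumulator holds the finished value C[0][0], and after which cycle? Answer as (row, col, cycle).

Under OS, C[0][0] lands at PE[0][0]:
  t=0 PE[0][0]: acc=54 h=6 v=9
  t=1 PE[0][0]: acc=61 h=7 v=1
  t=2 PE[0][0]: acc=77 h=8 v=2

(row, col, cycle) = (0, 0, 2)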